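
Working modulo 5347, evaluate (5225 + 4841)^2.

5225 + 4841 = 10066 ≡ 4719 (mod 5347)
(4719)^2 ≡ 4053 (mod 5347)

4053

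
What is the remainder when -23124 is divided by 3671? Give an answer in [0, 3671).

2573

-23124 = -7×3671 + 2573, so -23124 ≡ 2573 (mod 3671).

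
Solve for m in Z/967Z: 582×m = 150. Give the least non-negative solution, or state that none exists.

gcd(582, 967) = 1, so a unique solution mod 967 exists.
582⁻¹ ≡ 108 (mod 967).
m ≡ 108×150 ≡ 728 (mod 967).

728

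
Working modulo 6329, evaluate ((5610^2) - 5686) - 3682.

1273

(5610)^2 ≡ 4312 (mod 6329)
4312 - 5686 = -1374 ≡ 4955 (mod 6329)
4955 - 3682 = 1273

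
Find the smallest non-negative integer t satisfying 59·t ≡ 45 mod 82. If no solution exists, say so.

23

gcd(59, 82) = 1, so a unique solution mod 82 exists.
59⁻¹ ≡ 57 (mod 82).
t ≡ 57·45 ≡ 23 (mod 82).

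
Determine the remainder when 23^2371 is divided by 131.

98

By square-and-multiply:
2371 in binary is 100101000011, i.e. 2371 = 2048 + 256 + 64 + 2 + 1.
23^1 ≡ 23 (mod 131)
23^2 ≡ 23^2 = 529 ≡ 5 (mod 131)
23^4 ≡ 5^2 = 25 (mod 131)
23^8 ≡ 25^2 = 625 ≡ 101 (mod 131)
23^16 ≡ 101^2 = 10201 ≡ 114 (mod 131)
23^32 ≡ 114^2 = 12996 ≡ 27 (mod 131)
23^64 ≡ 27^2 = 729 ≡ 74 (mod 131)
23^128 ≡ 74^2 = 5476 ≡ 105 (mod 131)
23^256 ≡ 105^2 = 11025 ≡ 21 (mod 131)
23^512 ≡ 21^2 = 441 ≡ 48 (mod 131)
23^1024 ≡ 48^2 = 2304 ≡ 77 (mod 131)
23^2048 ≡ 77^2 = 5929 ≡ 34 (mod 131)
23^2371 = 23^2048 * 23^256 * 23^64 * 23^2 * 23^1 ≡ 34 * 21 * 74 * 5 * 23 (mod 131).
Accumulate the product:
34 * 21 = 714 ≡ 59
59 * 74 = 4366 ≡ 43
43 * 5 = 215 ≡ 84
84 * 23 = 1932 ≡ 98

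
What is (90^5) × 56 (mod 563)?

(90)^5 ≡ 49 (mod 563)
49 × 56 = 2744 ≡ 492 (mod 563)

492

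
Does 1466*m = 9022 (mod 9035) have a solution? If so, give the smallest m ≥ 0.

gcd(1466, 9035) = 1, so a unique solution mod 9035 exists.
1466⁻¹ ≡ 4801 (mod 9035).
m ≡ 4801*9022 ≡ 832 (mod 9035).

832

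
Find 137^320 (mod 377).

198

Using repeated squaring:
137^1 ≡ 137 (mod 377)
137^2 ≡ 137^2 = 18769 ≡ 296 (mod 377)
137^4 ≡ 296^2 = 87616 ≡ 152 (mod 377)
137^8 ≡ 152^2 = 23104 ≡ 107 (mod 377)
137^16 ≡ 107^2 = 11449 ≡ 139 (mod 377)
137^32 ≡ 139^2 = 19321 ≡ 94 (mod 377)
137^64 ≡ 94^2 = 8836 ≡ 165 (mod 377)
137^128 ≡ 165^2 = 27225 ≡ 81 (mod 377)
137^256 ≡ 81^2 = 6561 ≡ 152 (mod 377)
137^320 = 137^256 · 137^64 ≡ 152 · 165 (mod 377).
152 · 165 = 25080 ≡ 198 (mod 377).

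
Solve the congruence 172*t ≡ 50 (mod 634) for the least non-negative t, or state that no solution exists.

262

gcd(172, 634) = 2, and 2 | 50, so solutions exist.
Divide through by 2: 86*t ≡ 25 mod 317.
86⁻¹ ≡ 188 (mod 317).
t ≡ 188*25 ≡ 262 (mod 317).
The smallest non-negative solution is t = 262.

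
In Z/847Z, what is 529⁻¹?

Run the extended Euclidean algorithm:
847 = 1·529 + 318
529 = 1·318 + 211
318 = 1·211 + 107
211 = 1·107 + 104
107 = 1·104 + 3
104 = 34·3 + 2
3 = 1·2 + 1
2 = 2·1 + 0
gcd(529, 847) = 1, so the inverse exists.
Back-substitute for 1:
1 = 1·3 − 1·2
  = −1·104 + 35·3
  = 35·107 − 36·104
  = −36·211 + 71·107
  = 71·318 − 107·211
  = −107·529 + 178·318
  = 178·847 − 285·529
So 529⁻¹ ≡ −285 ≡ 562 (mod 847).

562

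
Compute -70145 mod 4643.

-70145 = -16×4643 + 4143, so -70145 ≡ 4143 (mod 4643).

4143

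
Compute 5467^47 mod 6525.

5848

47 in binary is 101111, i.e. 47 = 32 + 8 + 4 + 2 + 1.
5467^1 ≡ 5467 (mod 6525)
5467^2 ≡ 5467^2 = 29888089 ≡ 3589 (mod 6525)
5467^4 ≡ 3589^2 = 12880921 ≡ 571 (mod 6525)
5467^8 ≡ 571^2 = 326041 ≡ 6316 (mod 6525)
5467^16 ≡ 6316^2 = 39891856 ≡ 4531 (mod 6525)
5467^32 ≡ 4531^2 = 20529961 ≡ 2311 (mod 6525)
5467^47 = 5467^32 · 5467^8 · 5467^4 · 5467^2 · 5467^1 ≡ 2311 · 6316 · 571 · 3589 · 5467 (mod 6525).
Accumulate the product:
2311 · 6316 = 14596276 ≡ 6376
6376 · 571 = 3640696 ≡ 6271
6271 · 3589 = 22506619 ≡ 1894
1894 · 5467 = 10354498 ≡ 5848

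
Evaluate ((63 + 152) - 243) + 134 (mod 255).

63 + 152 = 215
215 - 243 = -28 ≡ 227 (mod 255)
227 + 134 = 361 ≡ 106 (mod 255)

106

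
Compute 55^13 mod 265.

30

By square-and-multiply:
13 in binary is 1101, i.e. 13 = 8 + 4 + 1.
55^1 ≡ 55 (mod 265)
55^2 ≡ 55^2 = 3025 ≡ 110 (mod 265)
55^4 ≡ 110^2 = 12100 ≡ 175 (mod 265)
55^8 ≡ 175^2 = 30625 ≡ 150 (mod 265)
55^13 = 55^8 * 55^4 * 55^1 ≡ 150 * 175 * 55 (mod 265).
Accumulate the product:
150 * 175 = 26250 ≡ 15
15 * 55 = 825 ≡ 30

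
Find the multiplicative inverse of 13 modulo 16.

Run the extended Euclidean algorithm:
16 = 1×13 + 3
13 = 4×3 + 1
3 = 3×1 + 0
gcd(13, 16) = 1, so the inverse exists.
Back-substitute for 1:
1 = 1×13 − 4×3
  = −4×16 + 5×13
So 13⁻¹ ≡ 5 (mod 16).

5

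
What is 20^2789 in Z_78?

By square-and-multiply:
2789 in binary is 101011100101, i.e. 2789 = 2048 + 512 + 128 + 64 + 32 + 4 + 1.
20^1 ≡ 20 (mod 78)
20^2 ≡ 20^2 = 400 ≡ 10 (mod 78)
20^4 ≡ 10^2 = 100 ≡ 22 (mod 78)
20^8 ≡ 22^2 = 484 ≡ 16 (mod 78)
20^16 ≡ 16^2 = 256 ≡ 22 (mod 78)
20^32 ≡ 22^2 = 484 ≡ 16 (mod 78)
20^64 ≡ 16^2 = 256 ≡ 22 (mod 78)
20^128 ≡ 22^2 = 484 ≡ 16 (mod 78)
20^256 ≡ 16^2 = 256 ≡ 22 (mod 78)
20^512 ≡ 22^2 = 484 ≡ 16 (mod 78)
20^1024 ≡ 16^2 = 256 ≡ 22 (mod 78)
20^2048 ≡ 22^2 = 484 ≡ 16 (mod 78)
20^2789 = 20^2048 · 20^512 · 20^128 · 20^64 · 20^32 · 20^4 · 20^1 ≡ 16 · 16 · 16 · 22 · 16 · 22 · 20 (mod 78).
Accumulate the product:
16 · 16 = 256 ≡ 22
22 · 16 = 352 ≡ 40
40 · 22 = 880 ≡ 22
22 · 16 = 352 ≡ 40
40 · 22 = 880 ≡ 22
22 · 20 = 440 ≡ 50

50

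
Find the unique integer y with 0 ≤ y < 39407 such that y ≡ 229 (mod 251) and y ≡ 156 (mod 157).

13030

251⁻¹ mod 157: 251·152 ≡ 1 (mod 157), so 251⁻¹ ≡ 152.
y = 229 + 251·((156 − 229)·152 mod 157) = 229 + 251·51 = 13030.
Check: 13030 mod 251 = 229, 13030 mod 157 = 156. ✓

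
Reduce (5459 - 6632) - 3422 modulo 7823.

5459 - 6632 = -1173 ≡ 6650 (mod 7823)
6650 - 3422 = 3228

3228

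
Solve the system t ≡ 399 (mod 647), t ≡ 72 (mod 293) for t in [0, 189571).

647⁻¹ mod 293: 647·269 ≡ 1 (mod 293), so 647⁻¹ ≡ 269.
t = 399 + 647·((72 − 399)·269 mod 293) = 399 + 647·230 = 149209.

149209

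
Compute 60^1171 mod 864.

Using repeated squaring:
1171 in binary is 10010010011, i.e. 1171 = 1024 + 128 + 16 + 2 + 1.
60^1 ≡ 60 (mod 864)
60^2 ≡ 60^2 = 3600 ≡ 144 (mod 864)
60^4 ≡ 144^2 = 20736 ≡ 0 (mod 864)
60^8 ≡ 0^2 = 0 (mod 864)
60^16 ≡ 0^2 = 0 (mod 864)
60^32 ≡ 0^2 = 0 (mod 864)
60^64 ≡ 0^2 = 0 (mod 864)
60^128 ≡ 0^2 = 0 (mod 864)
60^256 ≡ 0^2 = 0 (mod 864)
60^512 ≡ 0^2 = 0 (mod 864)
60^1024 ≡ 0^2 = 0 (mod 864)
60^1171 = 60^1024 × 60^128 × 60^16 × 60^2 × 60^1 ≡ 0 × 0 × 0 × 144 × 60 (mod 864).
Accumulate the product:
0 × 0 = 0
0 × 0 = 0
0 × 144 = 0
0 × 60 = 0

0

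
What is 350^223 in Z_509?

350^1 ≡ 350 (mod 509)
350^2 ≡ 350^2 = 122500 ≡ 340 (mod 509)
350^4 ≡ 340^2 = 115600 ≡ 57 (mod 509)
350^8 ≡ 57^2 = 3249 ≡ 195 (mod 509)
350^16 ≡ 195^2 = 38025 ≡ 359 (mod 509)
350^32 ≡ 359^2 = 128881 ≡ 104 (mod 509)
350^64 ≡ 104^2 = 10816 ≡ 127 (mod 509)
350^128 ≡ 127^2 = 16129 ≡ 350 (mod 509)
350^223 = 350^128 × 350^64 × 350^16 × 350^8 × 350^4 × 350^2 × 350^1 ≡ 350 × 127 × 359 × 195 × 57 × 340 × 350 (mod 509).
Accumulate the product:
350 × 127 = 44450 ≡ 167
167 × 359 = 59953 ≡ 400
400 × 195 = 78000 ≡ 123
123 × 57 = 7011 ≡ 394
394 × 340 = 133960 ≡ 93
93 × 350 = 32550 ≡ 483

483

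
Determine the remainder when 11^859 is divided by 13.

Using repeated squaring:
859 in binary is 1101011011, i.e. 859 = 512 + 256 + 64 + 16 + 8 + 2 + 1.
11^1 ≡ 11 (mod 13)
11^2 ≡ 11^2 = 121 ≡ 4 (mod 13)
11^4 ≡ 4^2 = 16 ≡ 3 (mod 13)
11^8 ≡ 3^2 = 9 (mod 13)
11^16 ≡ 9^2 = 81 ≡ 3 (mod 13)
11^32 ≡ 3^2 = 9 (mod 13)
11^64 ≡ 9^2 = 81 ≡ 3 (mod 13)
11^128 ≡ 3^2 = 9 (mod 13)
11^256 ≡ 9^2 = 81 ≡ 3 (mod 13)
11^512 ≡ 3^2 = 9 (mod 13)
11^859 = 11^512 * 11^256 * 11^64 * 11^16 * 11^8 * 11^2 * 11^1 ≡ 9 * 3 * 3 * 3 * 9 * 4 * 11 (mod 13).
Accumulate the product:
9 * 3 = 27 ≡ 1
1 * 3 = 3
3 * 3 = 9
9 * 9 = 81 ≡ 3
3 * 4 = 12
12 * 11 = 132 ≡ 2

2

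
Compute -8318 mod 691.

-8318 = -13×691 + 665, so -8318 ≡ 665 (mod 691).

665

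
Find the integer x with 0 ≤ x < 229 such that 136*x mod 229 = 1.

32

Apply the Euclidean algorithm and back-substitute:
229 = 1*136 + 93
136 = 1*93 + 43
93 = 2*43 + 7
43 = 6*7 + 1
7 = 7*1 + 0
gcd(136, 229) = 1, so the inverse exists.
Back-substitute for 1:
1 = 1*43 − 6*7
  = −6*93 + 13*43
  = 13*136 − 19*93
  = −19*229 + 32*136
So 136⁻¹ ≡ 32 (mod 229).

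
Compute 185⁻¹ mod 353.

187

353 = 1·185 + 168
185 = 1·168 + 17
168 = 9·17 + 15
17 = 1·15 + 2
15 = 7·2 + 1
2 = 2·1 + 0
gcd(185, 353) = 1, so the inverse exists.
Bézout: 1 = 87·353 − 166·185.
So 185⁻¹ ≡ −166 ≡ 187 (mod 353).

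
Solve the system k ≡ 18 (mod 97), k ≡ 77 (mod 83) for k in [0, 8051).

2152

97⁻¹ mod 83: 97·6 ≡ 1 (mod 83), so 97⁻¹ ≡ 6.
k = 18 + 97·((77 − 18)·6 mod 83) = 18 + 97·22 = 2152.
Check: 2152 mod 97 = 18, 2152 mod 83 = 77. ✓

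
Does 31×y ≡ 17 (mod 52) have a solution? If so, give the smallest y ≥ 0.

gcd(31, 52) = 1, so a unique solution mod 52 exists.
31⁻¹ ≡ 47 (mod 52).
y ≡ 47×17 ≡ 19 (mod 52).

19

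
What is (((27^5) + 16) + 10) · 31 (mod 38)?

(27)^5 ≡ 31 (mod 38)
31 + 16 = 47 ≡ 9 (mod 38)
9 + 10 = 19
19 · 31 = 589 ≡ 19 (mod 38)

19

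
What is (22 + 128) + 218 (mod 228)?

22 + 128 = 150
150 + 218 = 368 ≡ 140 (mod 228)

140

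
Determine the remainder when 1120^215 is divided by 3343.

16

By square-and-multiply:
215 in binary is 11010111, i.e. 215 = 128 + 64 + 16 + 4 + 2 + 1.
1120^1 ≡ 1120 (mod 3343)
1120^2 ≡ 1120^2 = 1254400 ≡ 775 (mod 3343)
1120^4 ≡ 775^2 = 600625 ≡ 2228 (mod 3343)
1120^8 ≡ 2228^2 = 4963984 ≡ 2972 (mod 3343)
1120^16 ≡ 2972^2 = 8832784 ≡ 578 (mod 3343)
1120^32 ≡ 578^2 = 334084 ≡ 3127 (mod 3343)
1120^64 ≡ 3127^2 = 9778129 ≡ 3197 (mod 3343)
1120^128 ≡ 3197^2 = 10220809 ≡ 1258 (mod 3343)
1120^215 = 1120^128 * 1120^64 * 1120^16 * 1120^4 * 1120^2 * 1120^1 ≡ 1258 * 3197 * 578 * 2228 * 775 * 1120 (mod 3343).
Accumulate the product:
1258 * 3197 = 4021826 ≡ 197
197 * 578 = 113866 ≡ 204
204 * 2228 = 454512 ≡ 3207
3207 * 775 = 2485425 ≡ 1576
1576 * 1120 = 1765120 ≡ 16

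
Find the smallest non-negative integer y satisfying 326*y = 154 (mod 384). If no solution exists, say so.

gcd(326, 384) = 2, and 2 | 154, so solutions exist.
Divide through by 2: 163*y ≡ 77 (mod 192).
163⁻¹ ≡ 139 (mod 192).
y ≡ 139*77 ≡ 143 (mod 192).
The smallest non-negative solution is y = 143.

143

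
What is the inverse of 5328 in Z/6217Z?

1035

6217 = 1·5328 + 889
5328 = 5·889 + 883
889 = 1·883 + 6
883 = 147·6 + 1
6 = 6·1 + 0
gcd(5328, 6217) = 1, so the inverse exists.
Bézout: 1 = −887·6217 + 1035·5328.
So 5328⁻¹ ≡ 1035 (mod 6217).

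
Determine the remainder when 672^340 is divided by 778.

564

Compute successive squares:
340 in binary is 101010100, i.e. 340 = 256 + 64 + 16 + 4.
672^1 ≡ 672 (mod 778)
672^2 ≡ 672^2 = 451584 ≡ 344 (mod 778)
672^4 ≡ 344^2 = 118336 ≡ 80 (mod 778)
672^8 ≡ 80^2 = 6400 ≡ 176 (mod 778)
672^16 ≡ 176^2 = 30976 ≡ 634 (mod 778)
672^32 ≡ 634^2 = 401956 ≡ 508 (mod 778)
672^64 ≡ 508^2 = 258064 ≡ 546 (mod 778)
672^128 ≡ 546^2 = 298116 ≡ 142 (mod 778)
672^256 ≡ 142^2 = 20164 ≡ 714 (mod 778)
672^340 = 672^256 * 672^64 * 672^16 * 672^4 ≡ 714 * 546 * 634 * 80 (mod 778).
Accumulate the product:
714 * 546 = 389844 ≡ 66
66 * 634 = 41844 ≡ 610
610 * 80 = 48800 ≡ 564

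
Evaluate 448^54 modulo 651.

469

By square-and-multiply:
54 in binary is 110110, i.e. 54 = 32 + 16 + 4 + 2.
448^1 ≡ 448 (mod 651)
448^2 ≡ 448^2 = 200704 ≡ 196 (mod 651)
448^4 ≡ 196^2 = 38416 ≡ 7 (mod 651)
448^8 ≡ 7^2 = 49 (mod 651)
448^16 ≡ 49^2 = 2401 ≡ 448 (mod 651)
448^32 ≡ 448^2 = 200704 ≡ 196 (mod 651)
448^54 = 448^32 * 448^16 * 448^4 * 448^2 ≡ 196 * 448 * 7 * 196 (mod 651).
Accumulate the product:
196 * 448 = 87808 ≡ 574
574 * 7 = 4018 ≡ 112
112 * 196 = 21952 ≡ 469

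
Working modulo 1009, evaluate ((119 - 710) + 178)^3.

356

119 - 710 = -591 ≡ 418 (mod 1009)
418 + 178 = 596
(596)^3 ≡ 356 (mod 1009)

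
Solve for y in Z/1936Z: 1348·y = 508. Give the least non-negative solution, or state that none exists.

279

gcd(1348, 1936) = 4, and 4 | 508, so solutions exist.
Divide through by 4: 337·y ≡ 127 (mod 484).
337⁻¹ ≡ 349 (mod 484).
y ≡ 349·127 ≡ 279 (mod 484).
The smallest non-negative solution is y = 279.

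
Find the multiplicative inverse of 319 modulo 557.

447

By the extended Euclidean algorithm:
557 = 1×319 + 238
319 = 1×238 + 81
238 = 2×81 + 76
81 = 1×76 + 5
76 = 15×5 + 1
5 = 5×1 + 0
gcd(319, 557) = 1, so the inverse exists.
Bézout: 1 = 63×557 − 110×319.
So 319⁻¹ ≡ −110 ≡ 447 (mod 557).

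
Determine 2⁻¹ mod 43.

22

43 = 21*2 + 1
2 = 2*1 + 0
gcd(2, 43) = 1, so the inverse exists.
Back-substitute for 1:
1 = 1*43 − 21*2
So 2⁻¹ ≡ −21 ≡ 22 (mod 43).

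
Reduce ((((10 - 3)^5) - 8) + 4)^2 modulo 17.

15

10 - 3 = 7
(7)^5 ≡ 11 (mod 17)
11 - 8 = 3
3 + 4 = 7
(7)^2 ≡ 15 (mod 17)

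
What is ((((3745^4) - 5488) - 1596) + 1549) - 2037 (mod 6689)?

3749

(3745)^4 ≡ 4632 (mod 6689)
4632 - 5488 = -856 ≡ 5833 (mod 6689)
5833 - 1596 = 4237
4237 + 1549 = 5786
5786 - 2037 = 3749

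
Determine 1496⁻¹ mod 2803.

1928

By the extended Euclidean algorithm:
2803 = 1·1496 + 1307
1496 = 1·1307 + 189
1307 = 6·189 + 173
189 = 1·173 + 16
173 = 10·16 + 13
16 = 1·13 + 3
13 = 4·3 + 1
3 = 3·1 + 0
gcd(1496, 2803) = 1, so the inverse exists.
Bézout: 1 = 467·2803 − 875·1496.
So 1496⁻¹ ≡ −875 ≡ 1928 (mod 2803).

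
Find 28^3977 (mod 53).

36

28^1 ≡ 28 (mod 53)
28^2 ≡ 28^2 = 784 ≡ 42 (mod 53)
28^4 ≡ 42^2 = 1764 ≡ 15 (mod 53)
28^8 ≡ 15^2 = 225 ≡ 13 (mod 53)
28^16 ≡ 13^2 = 169 ≡ 10 (mod 53)
28^32 ≡ 10^2 = 100 ≡ 47 (mod 53)
28^64 ≡ 47^2 = 2209 ≡ 36 (mod 53)
28^128 ≡ 36^2 = 1296 ≡ 24 (mod 53)
28^256 ≡ 24^2 = 576 ≡ 46 (mod 53)
28^512 ≡ 46^2 = 2116 ≡ 49 (mod 53)
28^1024 ≡ 49^2 = 2401 ≡ 16 (mod 53)
28^2048 ≡ 16^2 = 256 ≡ 44 (mod 53)
28^3977 = 28^2048 · 28^1024 · 28^512 · 28^256 · 28^128 · 28^8 · 28^1 ≡ 44 · 16 · 49 · 46 · 24 · 13 · 28 (mod 53).
Accumulate the product:
44 · 16 = 704 ≡ 15
15 · 49 = 735 ≡ 46
46 · 46 = 2116 ≡ 49
49 · 24 = 1176 ≡ 10
10 · 13 = 130 ≡ 24
24 · 28 = 672 ≡ 36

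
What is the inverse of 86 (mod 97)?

44

97 = 1·86 + 11
86 = 7·11 + 9
11 = 1·9 + 2
9 = 4·2 + 1
2 = 2·1 + 0
gcd(86, 97) = 1, so the inverse exists.
Bézout: 1 = −39·97 + 44·86.
So 86⁻¹ ≡ 44 (mod 97).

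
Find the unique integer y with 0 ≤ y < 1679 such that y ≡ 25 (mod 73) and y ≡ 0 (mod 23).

828

73⁻¹ mod 23: 73·6 ≡ 1 (mod 23), so 73⁻¹ ≡ 6.
y = 25 + 73·((0 − 25)·6 mod 23) = 25 + 73·11 = 828.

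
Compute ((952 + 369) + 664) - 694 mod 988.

952 + 369 = 1321 ≡ 333 (mod 988)
333 + 664 = 997 ≡ 9 (mod 988)
9 - 694 = -685 ≡ 303 (mod 988)

303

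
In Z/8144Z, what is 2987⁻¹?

8144 = 2·2987 + 2170
2987 = 1·2170 + 817
2170 = 2·817 + 536
817 = 1·536 + 281
536 = 1·281 + 255
281 = 1·255 + 26
255 = 9·26 + 21
26 = 1·21 + 5
21 = 4·5 + 1
5 = 5·1 + 0
gcd(2987, 8144) = 1, so the inverse exists.
Bézout: 1 = 574·8144 − 1565·2987.
So 2987⁻¹ ≡ −1565 ≡ 6579 (mod 8144).

6579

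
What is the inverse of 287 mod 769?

209

Apply the Euclidean algorithm and back-substitute:
769 = 2·287 + 195
287 = 1·195 + 92
195 = 2·92 + 11
92 = 8·11 + 4
11 = 2·4 + 3
4 = 1·3 + 1
3 = 3·1 + 0
gcd(287, 769) = 1, so the inverse exists.
Bézout: 1 = −78·769 + 209·287.
So 287⁻¹ ≡ 209 (mod 769).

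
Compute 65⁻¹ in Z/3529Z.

Apply the Euclidean algorithm and back-substitute:
3529 = 54×65 + 19
65 = 3×19 + 8
19 = 2×8 + 3
8 = 2×3 + 2
3 = 1×2 + 1
2 = 2×1 + 0
gcd(65, 3529) = 1, so the inverse exists.
Bézout: 1 = 24×3529 − 1303×65.
So 65⁻¹ ≡ −1303 ≡ 2226 (mod 3529).

2226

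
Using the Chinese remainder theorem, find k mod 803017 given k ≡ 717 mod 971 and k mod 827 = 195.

699837

971⁻¹ mod 827: 971×626 ≡ 1 (mod 827), so 971⁻¹ ≡ 626.
k = 717 + 971×((195 − 717)×626 mod 827) = 717 + 971×720 = 699837.
Check: 699837 mod 971 = 717, 699837 mod 827 = 195. ✓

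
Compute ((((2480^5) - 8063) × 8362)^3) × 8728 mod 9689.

6364

(2480)^5 ≡ 3048 (mod 9689)
3048 - 8063 = -5015 ≡ 4674 (mod 9689)
4674 × 8362 = 39083988 ≡ 8251 (mod 9689)
(8251)^3 ≡ 4117 (mod 9689)
4117 × 8728 = 35933176 ≡ 6364 (mod 9689)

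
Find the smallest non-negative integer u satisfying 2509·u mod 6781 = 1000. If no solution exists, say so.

3949

gcd(2509, 6781) = 1, so a unique solution mod 6781 exists.
2509⁻¹ ≡ 4554 (mod 6781).
u ≡ 4554·1000 ≡ 3949 (mod 6781).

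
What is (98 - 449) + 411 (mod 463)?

60

98 - 449 = -351 ≡ 112 (mod 463)
112 + 411 = 523 ≡ 60 (mod 463)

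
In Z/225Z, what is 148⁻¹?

187

Apply the Euclidean algorithm and back-substitute:
225 = 1*148 + 77
148 = 1*77 + 71
77 = 1*71 + 6
71 = 11*6 + 5
6 = 1*5 + 1
5 = 5*1 + 0
gcd(148, 225) = 1, so the inverse exists.
Bézout: 1 = 25*225 − 38*148.
So 148⁻¹ ≡ −38 ≡ 187 (mod 225).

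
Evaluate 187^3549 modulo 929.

14

By square-and-multiply:
187^1 ≡ 187 (mod 929)
187^2 ≡ 187^2 = 34969 ≡ 596 (mod 929)
187^4 ≡ 596^2 = 355216 ≡ 338 (mod 929)
187^8 ≡ 338^2 = 114244 ≡ 906 (mod 929)
187^16 ≡ 906^2 = 820836 ≡ 529 (mod 929)
187^32 ≡ 529^2 = 279841 ≡ 212 (mod 929)
187^64 ≡ 212^2 = 44944 ≡ 352 (mod 929)
187^128 ≡ 352^2 = 123904 ≡ 347 (mod 929)
187^256 ≡ 347^2 = 120409 ≡ 568 (mod 929)
187^512 ≡ 568^2 = 322624 ≡ 261 (mod 929)
187^1024 ≡ 261^2 = 68121 ≡ 304 (mod 929)
187^2048 ≡ 304^2 = 92416 ≡ 445 (mod 929)
187^3549 = 187^2048 × 187^1024 × 187^256 × 187^128 × 187^64 × 187^16 × 187^8 × 187^4 × 187^1 ≡ 445 × 304 × 568 × 347 × 352 × 529 × 906 × 338 × 187 (mod 929).
Accumulate the product:
445 × 304 = 135280 ≡ 575
575 × 568 = 326600 ≡ 521
521 × 347 = 180787 ≡ 561
561 × 352 = 197472 ≡ 524
524 × 529 = 277196 ≡ 354
354 × 906 = 320724 ≡ 219
219 × 338 = 74022 ≡ 631
631 × 187 = 117997 ≡ 14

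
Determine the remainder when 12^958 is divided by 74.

16

Compute successive squares:
958 in binary is 1110111110, i.e. 958 = 512 + 256 + 128 + 32 + 16 + 8 + 4 + 2.
12^1 ≡ 12 (mod 74)
12^2 ≡ 12^2 = 144 ≡ 70 (mod 74)
12^4 ≡ 70^2 = 4900 ≡ 16 (mod 74)
12^8 ≡ 16^2 = 256 ≡ 34 (mod 74)
12^16 ≡ 34^2 = 1156 ≡ 46 (mod 74)
12^32 ≡ 46^2 = 2116 ≡ 44 (mod 74)
12^64 ≡ 44^2 = 1936 ≡ 12 (mod 74)
12^128 ≡ 12^2 = 144 ≡ 70 (mod 74)
12^256 ≡ 70^2 = 4900 ≡ 16 (mod 74)
12^512 ≡ 16^2 = 256 ≡ 34 (mod 74)
12^958 = 12^512 * 12^256 * 12^128 * 12^32 * 12^16 * 12^8 * 12^4 * 12^2 ≡ 34 * 16 * 70 * 44 * 46 * 34 * 16 * 70 (mod 74).
Accumulate the product:
34 * 16 = 544 ≡ 26
26 * 70 = 1820 ≡ 44
44 * 44 = 1936 ≡ 12
12 * 46 = 552 ≡ 34
34 * 34 = 1156 ≡ 46
46 * 16 = 736 ≡ 70
70 * 70 = 4900 ≡ 16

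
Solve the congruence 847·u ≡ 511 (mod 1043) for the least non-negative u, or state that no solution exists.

24

gcd(847, 1043) = 7, and 7 | 511, so solutions exist.
Divide through by 7: 121·u mod 149 = 73.
121⁻¹ ≡ 133 (mod 149).
u ≡ 133·73 ≡ 24 (mod 149).
The smallest non-negative solution is u = 24.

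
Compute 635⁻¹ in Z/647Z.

593

647 = 1*635 + 12
635 = 52*12 + 11
12 = 1*11 + 1
11 = 11*1 + 0
gcd(635, 647) = 1, so the inverse exists.
Bézout: 1 = 53*647 − 54*635.
So 635⁻¹ ≡ −54 ≡ 593 (mod 647).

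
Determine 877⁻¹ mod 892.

773

Apply the Euclidean algorithm and back-substitute:
892 = 1·877 + 15
877 = 58·15 + 7
15 = 2·7 + 1
7 = 7·1 + 0
gcd(877, 892) = 1, so the inverse exists.
Back-substitute for 1:
1 = 1·15 − 2·7
  = −2·877 + 117·15
  = 117·892 − 119·877
So 877⁻¹ ≡ −119 ≡ 773 (mod 892).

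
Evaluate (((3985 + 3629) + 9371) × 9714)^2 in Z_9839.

3985 + 3629 = 7614
7614 + 9371 = 16985 ≡ 7146 (mod 9839)
7146 × 9714 = 69416244 ≡ 2099 (mod 9839)
(2099)^2 ≡ 7768 (mod 9839)

7768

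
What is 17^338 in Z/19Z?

Using repeated squaring:
338 in binary is 101010010, i.e. 338 = 256 + 64 + 16 + 2.
17^1 ≡ 17 (mod 19)
17^2 ≡ 17^2 = 289 ≡ 4 (mod 19)
17^4 ≡ 4^2 = 16 (mod 19)
17^8 ≡ 16^2 = 256 ≡ 9 (mod 19)
17^16 ≡ 9^2 = 81 ≡ 5 (mod 19)
17^32 ≡ 5^2 = 25 ≡ 6 (mod 19)
17^64 ≡ 6^2 = 36 ≡ 17 (mod 19)
17^128 ≡ 17^2 = 289 ≡ 4 (mod 19)
17^256 ≡ 4^2 = 16 (mod 19)
17^338 = 17^256 × 17^64 × 17^16 × 17^2 ≡ 16 × 17 × 5 × 4 (mod 19).
Accumulate the product:
16 × 17 = 272 ≡ 6
6 × 5 = 30 ≡ 11
11 × 4 = 44 ≡ 6

6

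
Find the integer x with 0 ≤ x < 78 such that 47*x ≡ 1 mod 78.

5

By the extended Euclidean algorithm:
78 = 1·47 + 31
47 = 1·31 + 16
31 = 1·16 + 15
16 = 1·15 + 1
15 = 15·1 + 0
gcd(47, 78) = 1, so the inverse exists.
Back-substitute for 1:
1 = 1·16 − 1·15
  = −1·31 + 2·16
  = 2·47 − 3·31
  = −3·78 + 5·47
So 47⁻¹ ≡ 5 (mod 78).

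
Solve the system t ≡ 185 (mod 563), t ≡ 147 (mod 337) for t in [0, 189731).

79005

563⁻¹ mod 337: 563*85 ≡ 1 (mod 337), so 563⁻¹ ≡ 85.
t = 185 + 563*((147 − 185)*85 mod 337) = 185 + 563*140 = 79005.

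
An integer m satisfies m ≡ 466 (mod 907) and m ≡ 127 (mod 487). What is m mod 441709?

907⁻¹ mod 487: 907·298 ≡ 1 (mod 487), so 907⁻¹ ≡ 298.
m = 466 + 907·((127 − 466)·298 mod 487) = 466 + 907·274 = 248984.

248984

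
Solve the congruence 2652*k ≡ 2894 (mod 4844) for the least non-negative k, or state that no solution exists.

gcd(2652, 4844) = 4, and 4 does not divide 2894.
So the congruence has no solution.

no solution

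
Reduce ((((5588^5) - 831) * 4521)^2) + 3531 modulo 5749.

410

(5588)^5 ≡ 4775 (mod 5749)
4775 - 831 = 3944
3944 * 4521 = 17830824 ≡ 3175 (mod 5749)
(3175)^2 ≡ 2628 (mod 5749)
2628 + 3531 = 6159 ≡ 410 (mod 5749)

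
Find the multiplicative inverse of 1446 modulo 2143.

2143 = 1·1446 + 697
1446 = 2·697 + 52
697 = 13·52 + 21
52 = 2·21 + 10
21 = 2·10 + 1
10 = 10·1 + 0
gcd(1446, 2143) = 1, so the inverse exists.
Bézout: 1 = 139·2143 − 206·1446.
So 1446⁻¹ ≡ −206 ≡ 1937 (mod 2143).

1937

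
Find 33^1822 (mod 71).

24

33^1 ≡ 33 (mod 71)
33^2 ≡ 33^2 = 1089 ≡ 24 (mod 71)
33^4 ≡ 24^2 = 576 ≡ 8 (mod 71)
33^8 ≡ 8^2 = 64 (mod 71)
33^16 ≡ 64^2 = 4096 ≡ 49 (mod 71)
33^32 ≡ 49^2 = 2401 ≡ 58 (mod 71)
33^64 ≡ 58^2 = 3364 ≡ 27 (mod 71)
33^128 ≡ 27^2 = 729 ≡ 19 (mod 71)
33^256 ≡ 19^2 = 361 ≡ 6 (mod 71)
33^512 ≡ 6^2 = 36 (mod 71)
33^1024 ≡ 36^2 = 1296 ≡ 18 (mod 71)
33^1822 = 33^1024 · 33^512 · 33^256 · 33^16 · 33^8 · 33^4 · 33^2 ≡ 18 · 36 · 6 · 49 · 64 · 8 · 24 (mod 71).
Accumulate the product:
18 · 36 = 648 ≡ 9
9 · 6 = 54
54 · 49 = 2646 ≡ 19
19 · 64 = 1216 ≡ 9
9 · 8 = 72 ≡ 1
1 · 24 = 24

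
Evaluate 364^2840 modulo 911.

2840 in binary is 101100011000, i.e. 2840 = 2048 + 512 + 256 + 16 + 8.
364^1 ≡ 364 (mod 911)
364^2 ≡ 364^2 = 132496 ≡ 401 (mod 911)
364^4 ≡ 401^2 = 160801 ≡ 465 (mod 911)
364^8 ≡ 465^2 = 216225 ≡ 318 (mod 911)
364^16 ≡ 318^2 = 101124 ≡ 3 (mod 911)
364^32 ≡ 3^2 = 9 (mod 911)
364^64 ≡ 9^2 = 81 (mod 911)
364^128 ≡ 81^2 = 6561 ≡ 184 (mod 911)
364^256 ≡ 184^2 = 33856 ≡ 149 (mod 911)
364^512 ≡ 149^2 = 22201 ≡ 337 (mod 911)
364^1024 ≡ 337^2 = 113569 ≡ 605 (mod 911)
364^2048 ≡ 605^2 = 366025 ≡ 714 (mod 911)
364^2840 = 364^2048 · 364^512 · 364^256 · 364^16 · 364^8 ≡ 714 · 337 · 149 · 3 · 318 (mod 911).
Accumulate the product:
714 · 337 = 240618 ≡ 114
114 · 149 = 16986 ≡ 588
588 · 3 = 1764 ≡ 853
853 · 318 = 271254 ≡ 687

687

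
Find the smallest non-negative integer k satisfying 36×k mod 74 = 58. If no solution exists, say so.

16

gcd(36, 74) = 2, and 2 | 58, so solutions exist.
Divide through by 2: 18×k mod 37 = 29.
18⁻¹ ≡ 35 (mod 37).
k ≡ 35×29 ≡ 16 (mod 37).
The smallest non-negative solution is k = 16.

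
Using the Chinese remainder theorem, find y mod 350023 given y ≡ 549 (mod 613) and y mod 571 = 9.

613⁻¹ mod 571: 613·68 ≡ 1 (mod 571), so 613⁻¹ ≡ 68.
y = 549 + 613·((9 − 549)·68 mod 571) = 549 + 613·395 = 242684.

242684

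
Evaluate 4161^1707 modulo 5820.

2541

By square-and-multiply:
1707 in binary is 11010101011, i.e. 1707 = 1024 + 512 + 128 + 32 + 8 + 2 + 1.
4161^1 ≡ 4161 (mod 5820)
4161^2 ≡ 4161^2 = 17313921 ≡ 5241 (mod 5820)
4161^4 ≡ 5241^2 = 27468081 ≡ 3501 (mod 5820)
4161^8 ≡ 3501^2 = 12257001 ≡ 81 (mod 5820)
4161^16 ≡ 81^2 = 6561 ≡ 741 (mod 5820)
4161^32 ≡ 741^2 = 549081 ≡ 2001 (mod 5820)
4161^64 ≡ 2001^2 = 4004001 ≡ 5661 (mod 5820)
4161^128 ≡ 5661^2 = 32046921 ≡ 2001 (mod 5820)
4161^256 ≡ 2001^2 = 4004001 ≡ 5661 (mod 5820)
4161^512 ≡ 5661^2 = 32046921 ≡ 2001 (mod 5820)
4161^1024 ≡ 2001^2 = 4004001 ≡ 5661 (mod 5820)
4161^1707 = 4161^1024 × 4161^512 × 4161^128 × 4161^32 × 4161^8 × 4161^2 × 4161^1 ≡ 5661 × 2001 × 2001 × 2001 × 81 × 5241 × 4161 (mod 5820).
Accumulate the product:
5661 × 2001 = 11327661 ≡ 1941
1941 × 2001 = 3883941 ≡ 2001
2001 × 2001 = 4004001 ≡ 5661
5661 × 81 = 458541 ≡ 4581
4581 × 5241 = 24009021 ≡ 1521
1521 × 4161 = 6328881 ≡ 2541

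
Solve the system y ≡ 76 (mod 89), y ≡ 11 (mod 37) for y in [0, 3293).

89⁻¹ mod 37: 89×5 ≡ 1 (mod 37), so 89⁻¹ ≡ 5.
y = 76 + 89×((11 − 76)×5 mod 37) = 76 + 89×8 = 788.

788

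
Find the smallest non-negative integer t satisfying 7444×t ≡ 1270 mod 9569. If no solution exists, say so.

gcd(7444, 9569) = 1, so a unique solution mod 9569 exists.
7444⁻¹ ≡ 2945 (mod 9569).
t ≡ 2945×1270 ≡ 8240 (mod 9569).

8240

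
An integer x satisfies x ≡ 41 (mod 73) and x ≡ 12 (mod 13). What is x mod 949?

844

73⁻¹ mod 13: 73·5 ≡ 1 (mod 13), so 73⁻¹ ≡ 5.
x = 41 + 73·((12 − 41)·5 mod 13) = 41 + 73·11 = 844.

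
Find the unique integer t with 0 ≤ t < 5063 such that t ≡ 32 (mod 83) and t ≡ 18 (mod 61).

1360

83⁻¹ mod 61: 83×25 ≡ 1 (mod 61), so 83⁻¹ ≡ 25.
t = 32 + 83×((18 − 32)×25 mod 61) = 32 + 83×16 = 1360.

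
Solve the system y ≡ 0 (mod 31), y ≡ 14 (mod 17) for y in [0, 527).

31

31⁻¹ mod 17: 31*11 ≡ 1 (mod 17), so 31⁻¹ ≡ 11.
y = 0 + 31*((14 − 0)*11 mod 17) = 0 + 31*1 = 31.
Check: 31 mod 31 = 0, 31 mod 17 = 14. ✓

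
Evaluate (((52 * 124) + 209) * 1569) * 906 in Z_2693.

2515

52 * 124 = 6448 ≡ 1062 (mod 2693)
1062 + 209 = 1271
1271 * 1569 = 1994199 ≡ 1379 (mod 2693)
1379 * 906 = 1249374 ≡ 2515 (mod 2693)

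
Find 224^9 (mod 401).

360

Compute successive squares:
9 in binary is 1001, i.e. 9 = 8 + 1.
224^1 ≡ 224 (mod 401)
224^2 ≡ 224^2 = 50176 ≡ 51 (mod 401)
224^4 ≡ 51^2 = 2601 ≡ 195 (mod 401)
224^8 ≡ 195^2 = 38025 ≡ 331 (mod 401)
224^9 = 224^8 * 224^1 ≡ 331 * 224 (mod 401).
331 * 224 = 74144 ≡ 360 (mod 401).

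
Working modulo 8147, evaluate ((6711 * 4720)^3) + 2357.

3811

6711 * 4720 = 31675920 ≡ 384 (mod 8147)
(384)^3 ≡ 1454 (mod 8147)
1454 + 2357 = 3811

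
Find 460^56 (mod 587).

357

460^1 ≡ 460 (mod 587)
460^2 ≡ 460^2 = 211600 ≡ 280 (mod 587)
460^4 ≡ 280^2 = 78400 ≡ 329 (mod 587)
460^8 ≡ 329^2 = 108241 ≡ 233 (mod 587)
460^16 ≡ 233^2 = 54289 ≡ 285 (mod 587)
460^32 ≡ 285^2 = 81225 ≡ 219 (mod 587)
460^56 = 460^32 · 460^16 · 460^8 ≡ 219 · 285 · 233 (mod 587).
Accumulate the product:
219 · 285 = 62415 ≡ 193
193 · 233 = 44969 ≡ 357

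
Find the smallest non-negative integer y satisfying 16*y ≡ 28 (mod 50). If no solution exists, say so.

gcd(16, 50) = 2, and 2 | 28, so solutions exist.
Divide through by 2: 8*y = 14 (mod 25).
8⁻¹ ≡ 22 (mod 25).
y ≡ 22*14 ≡ 8 (mod 25).
The smallest non-negative solution is y = 8.

8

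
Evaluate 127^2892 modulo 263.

222

127^1 ≡ 127 (mod 263)
127^2 ≡ 127^2 = 16129 ≡ 86 (mod 263)
127^4 ≡ 86^2 = 7396 ≡ 32 (mod 263)
127^8 ≡ 32^2 = 1024 ≡ 235 (mod 263)
127^16 ≡ 235^2 = 55225 ≡ 258 (mod 263)
127^32 ≡ 258^2 = 66564 ≡ 25 (mod 263)
127^64 ≡ 25^2 = 625 ≡ 99 (mod 263)
127^128 ≡ 99^2 = 9801 ≡ 70 (mod 263)
127^256 ≡ 70^2 = 4900 ≡ 166 (mod 263)
127^512 ≡ 166^2 = 27556 ≡ 204 (mod 263)
127^1024 ≡ 204^2 = 41616 ≡ 62 (mod 263)
127^2048 ≡ 62^2 = 3844 ≡ 162 (mod 263)
127^2892 = 127^2048 × 127^512 × 127^256 × 127^64 × 127^8 × 127^4 ≡ 162 × 204 × 166 × 99 × 235 × 32 (mod 263).
Accumulate the product:
162 × 204 = 33048 ≡ 173
173 × 166 = 28718 ≡ 51
51 × 99 = 5049 ≡ 52
52 × 235 = 12220 ≡ 122
122 × 32 = 3904 ≡ 222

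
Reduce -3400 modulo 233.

95

-3400 = -15·233 + 95, so -3400 ≡ 95 (mod 233).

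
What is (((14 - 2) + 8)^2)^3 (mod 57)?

1

14 - 2 = 12
12 + 8 = 20
(20)^2 ≡ 1 (mod 57)
(1)^3 ≡ 1 (mod 57)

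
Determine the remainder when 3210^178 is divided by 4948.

64

By square-and-multiply:
178 in binary is 10110010, i.e. 178 = 128 + 32 + 16 + 2.
3210^1 ≡ 3210 (mod 4948)
3210^2 ≡ 3210^2 = 10304100 ≡ 2364 (mod 4948)
3210^4 ≡ 2364^2 = 5588496 ≡ 2204 (mod 4948)
3210^8 ≡ 2204^2 = 4857616 ≡ 3628 (mod 4948)
3210^16 ≡ 3628^2 = 13162384 ≡ 704 (mod 4948)
3210^32 ≡ 704^2 = 495616 ≡ 816 (mod 4948)
3210^64 ≡ 816^2 = 665856 ≡ 2824 (mod 4948)
3210^128 ≡ 2824^2 = 7974976 ≡ 3748 (mod 4948)
3210^178 = 3210^128 × 3210^32 × 3210^16 × 3210^2 ≡ 3748 × 816 × 704 × 2364 (mod 4948).
Accumulate the product:
3748 × 816 = 3058368 ≡ 504
504 × 704 = 354816 ≡ 3508
3508 × 2364 = 8292912 ≡ 64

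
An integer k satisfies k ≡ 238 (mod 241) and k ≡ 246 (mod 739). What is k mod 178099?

241⁻¹ mod 739: 241×46 ≡ 1 (mod 739), so 241⁻¹ ≡ 46.
k = 238 + 241×((246 − 238)×46 mod 739) = 238 + 241×368 = 88926.

88926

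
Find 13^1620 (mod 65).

26

By square-and-multiply:
1620 in binary is 11001010100, i.e. 1620 = 1024 + 512 + 64 + 16 + 4.
13^1 ≡ 13 (mod 65)
13^2 ≡ 13^2 = 169 ≡ 39 (mod 65)
13^4 ≡ 39^2 = 1521 ≡ 26 (mod 65)
13^8 ≡ 26^2 = 676 ≡ 26 (mod 65)
13^16 ≡ 26^2 = 676 ≡ 26 (mod 65)
13^32 ≡ 26^2 = 676 ≡ 26 (mod 65)
13^64 ≡ 26^2 = 676 ≡ 26 (mod 65)
13^128 ≡ 26^2 = 676 ≡ 26 (mod 65)
13^256 ≡ 26^2 = 676 ≡ 26 (mod 65)
13^512 ≡ 26^2 = 676 ≡ 26 (mod 65)
13^1024 ≡ 26^2 = 676 ≡ 26 (mod 65)
13^1620 = 13^1024 × 13^512 × 13^64 × 13^16 × 13^4 ≡ 26 × 26 × 26 × 26 × 26 (mod 65).
Accumulate the product:
26 × 26 = 676 ≡ 26
26 × 26 = 676 ≡ 26
26 × 26 = 676 ≡ 26
26 × 26 = 676 ≡ 26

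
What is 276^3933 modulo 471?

426

Compute successive squares:
3933 in binary is 111101011101, i.e. 3933 = 2048 + 1024 + 512 + 256 + 64 + 16 + 8 + 4 + 1.
276^1 ≡ 276 (mod 471)
276^2 ≡ 276^2 = 76176 ≡ 345 (mod 471)
276^4 ≡ 345^2 = 119025 ≡ 333 (mod 471)
276^8 ≡ 333^2 = 110889 ≡ 204 (mod 471)
276^16 ≡ 204^2 = 41616 ≡ 168 (mod 471)
276^32 ≡ 168^2 = 28224 ≡ 435 (mod 471)
276^64 ≡ 435^2 = 189225 ≡ 354 (mod 471)
276^128 ≡ 354^2 = 125316 ≡ 30 (mod 471)
276^256 ≡ 30^2 = 900 ≡ 429 (mod 471)
276^512 ≡ 429^2 = 184041 ≡ 351 (mod 471)
276^1024 ≡ 351^2 = 123201 ≡ 270 (mod 471)
276^2048 ≡ 270^2 = 72900 ≡ 366 (mod 471)
276^3933 = 276^2048 * 276^1024 * 276^512 * 276^256 * 276^64 * 276^16 * 276^8 * 276^4 * 276^1 ≡ 366 * 270 * 351 * 429 * 354 * 168 * 204 * 333 * 276 (mod 471).
Accumulate the product:
366 * 270 = 98820 ≡ 381
381 * 351 = 133731 ≡ 438
438 * 429 = 187902 ≡ 444
444 * 354 = 157176 ≡ 333
333 * 168 = 55944 ≡ 366
366 * 204 = 74664 ≡ 246
246 * 333 = 81918 ≡ 435
435 * 276 = 120060 ≡ 426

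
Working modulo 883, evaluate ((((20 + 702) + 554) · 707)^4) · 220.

20 + 702 = 722
722 + 554 = 1276 ≡ 393 (mod 883)
393 · 707 = 277851 ≡ 589 (mod 883)
(589)^4 ≡ 774 (mod 883)
774 · 220 = 170280 ≡ 744 (mod 883)

744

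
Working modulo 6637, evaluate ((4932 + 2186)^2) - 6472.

5868

4932 + 2186 = 7118 ≡ 481 (mod 6637)
(481)^2 ≡ 5703 (mod 6637)
5703 - 6472 = -769 ≡ 5868 (mod 6637)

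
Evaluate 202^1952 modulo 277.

1952 in binary is 11110100000, i.e. 1952 = 1024 + 512 + 256 + 128 + 32.
202^1 ≡ 202 (mod 277)
202^2 ≡ 202^2 = 40804 ≡ 85 (mod 277)
202^4 ≡ 85^2 = 7225 ≡ 23 (mod 277)
202^8 ≡ 23^2 = 529 ≡ 252 (mod 277)
202^16 ≡ 252^2 = 63504 ≡ 71 (mod 277)
202^32 ≡ 71^2 = 5041 ≡ 55 (mod 277)
202^64 ≡ 55^2 = 3025 ≡ 255 (mod 277)
202^128 ≡ 255^2 = 65025 ≡ 207 (mod 277)
202^256 ≡ 207^2 = 42849 ≡ 191 (mod 277)
202^512 ≡ 191^2 = 36481 ≡ 194 (mod 277)
202^1024 ≡ 194^2 = 37636 ≡ 241 (mod 277)
202^1952 = 202^1024 · 202^512 · 202^256 · 202^128 · 202^32 ≡ 241 · 194 · 191 · 207 · 55 (mod 277).
Accumulate the product:
241 · 194 = 46754 ≡ 218
218 · 191 = 41638 ≡ 88
88 · 207 = 18216 ≡ 211
211 · 55 = 11605 ≡ 248

248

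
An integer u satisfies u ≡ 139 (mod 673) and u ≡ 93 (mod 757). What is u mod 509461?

230978

673⁻¹ mod 757: 673*9 ≡ 1 (mod 757), so 673⁻¹ ≡ 9.
u = 139 + 673*((93 − 139)*9 mod 757) = 139 + 673*343 = 230978.
Check: 230978 mod 673 = 139, 230978 mod 757 = 93. ✓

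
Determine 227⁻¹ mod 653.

Apply the Euclidean algorithm and back-substitute:
653 = 2·227 + 199
227 = 1·199 + 28
199 = 7·28 + 3
28 = 9·3 + 1
3 = 3·1 + 0
gcd(227, 653) = 1, so the inverse exists.
Back-substitute for 1:
1 = 1·28 − 9·3
  = −9·199 + 64·28
  = 64·227 − 73·199
  = −73·653 + 210·227
So 227⁻¹ ≡ 210 (mod 653).

210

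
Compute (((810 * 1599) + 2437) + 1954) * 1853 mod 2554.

810 * 1599 = 1295190 ≡ 312 (mod 2554)
312 + 2437 = 2749 ≡ 195 (mod 2554)
195 + 1954 = 2149
2149 * 1853 = 3982097 ≡ 411 (mod 2554)

411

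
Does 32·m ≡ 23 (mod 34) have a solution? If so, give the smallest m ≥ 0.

no solution

gcd(32, 34) = 2, and 2 does not divide 23.
So the congruence has no solution.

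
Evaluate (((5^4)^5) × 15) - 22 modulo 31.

12

(5)^4 ≡ 5 (mod 31)
(5)^5 ≡ 25 (mod 31)
25 × 15 = 375 ≡ 3 (mod 31)
3 - 22 = -19 ≡ 12 (mod 31)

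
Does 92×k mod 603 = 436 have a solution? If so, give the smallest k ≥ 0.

gcd(92, 603) = 1, so a unique solution mod 603 exists.
92⁻¹ ≡ 59 (mod 603).
k ≡ 59×436 ≡ 398 (mod 603).

398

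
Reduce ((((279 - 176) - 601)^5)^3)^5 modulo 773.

313

279 - 176 = 103
103 - 601 = -498 ≡ 275 (mod 773)
(275)^5 ≡ 115 (mod 773)
(115)^3 ≡ 384 (mod 773)
(384)^5 ≡ 313 (mod 773)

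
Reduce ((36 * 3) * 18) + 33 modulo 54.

33

36 * 3 = 108 ≡ 0 (mod 54)
0 * 18 = 0
0 + 33 = 33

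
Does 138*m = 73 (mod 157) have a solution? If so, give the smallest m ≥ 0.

54

gcd(138, 157) = 1, so a unique solution mod 157 exists.
138⁻¹ ≡ 33 (mod 157).
m ≡ 33*73 ≡ 54 (mod 157).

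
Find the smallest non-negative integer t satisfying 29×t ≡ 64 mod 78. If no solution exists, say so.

gcd(29, 78) = 1, so a unique solution mod 78 exists.
29⁻¹ ≡ 35 (mod 78).
t ≡ 35×64 ≡ 56 (mod 78).

56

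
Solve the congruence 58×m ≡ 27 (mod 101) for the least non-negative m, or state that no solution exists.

44

gcd(58, 101) = 1, so a unique solution mod 101 exists.
58⁻¹ ≡ 54 (mod 101).
m ≡ 54×27 ≡ 44 (mod 101).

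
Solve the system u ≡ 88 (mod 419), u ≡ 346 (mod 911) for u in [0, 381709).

106933

419⁻¹ mod 911: 419*287 ≡ 1 (mod 911), so 419⁻¹ ≡ 287.
u = 88 + 419*((346 − 88)*287 mod 911) = 88 + 419*255 = 106933.
Check: 106933 mod 419 = 88, 106933 mod 911 = 346. ✓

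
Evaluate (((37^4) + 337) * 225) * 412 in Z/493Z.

313

(37)^4 ≡ 268 (mod 493)
268 + 337 = 605 ≡ 112 (mod 493)
112 * 225 = 25200 ≡ 57 (mod 493)
57 * 412 = 23484 ≡ 313 (mod 493)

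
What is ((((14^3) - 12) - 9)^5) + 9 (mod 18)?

2

(14)^3 ≡ 8 (mod 18)
8 - 12 = -4 ≡ 14 (mod 18)
14 - 9 = 5
(5)^5 ≡ 11 (mod 18)
11 + 9 = 20 ≡ 2 (mod 18)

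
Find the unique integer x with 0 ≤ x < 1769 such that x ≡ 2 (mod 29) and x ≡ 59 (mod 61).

29⁻¹ mod 61: 29*40 ≡ 1 (mod 61), so 29⁻¹ ≡ 40.
x = 2 + 29*((59 − 2)*40 mod 61) = 2 + 29*23 = 669.
Check: 669 mod 29 = 2, 669 mod 61 = 59. ✓

669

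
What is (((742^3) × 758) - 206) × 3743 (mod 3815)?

(742)^3 ≡ 658 (mod 3815)
658 × 758 = 498764 ≡ 2814 (mod 3815)
2814 - 206 = 2608
2608 × 3743 = 9761744 ≡ 2974 (mod 3815)

2974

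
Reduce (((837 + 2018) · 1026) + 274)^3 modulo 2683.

1752

837 + 2018 = 2855 ≡ 172 (mod 2683)
172 · 1026 = 176472 ≡ 2077 (mod 2683)
2077 + 274 = 2351
(2351)^3 ≡ 1752 (mod 2683)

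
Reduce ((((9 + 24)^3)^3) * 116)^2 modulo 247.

9 + 24 = 33
(33)^3 ≡ 122 (mod 247)
(122)^3 ≡ 151 (mod 247)
151 * 116 = 17516 ≡ 226 (mod 247)
(226)^2 ≡ 194 (mod 247)

194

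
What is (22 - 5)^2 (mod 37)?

30

22 - 5 = 17
(17)^2 ≡ 30 (mod 37)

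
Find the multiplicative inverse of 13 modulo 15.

7

Apply the Euclidean algorithm and back-substitute:
15 = 1×13 + 2
13 = 6×2 + 1
2 = 2×1 + 0
gcd(13, 15) = 1, so the inverse exists.
Back-substitute for 1:
1 = 1×13 − 6×2
  = −6×15 + 7×13
So 13⁻¹ ≡ 7 (mod 15).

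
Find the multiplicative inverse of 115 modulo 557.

557 = 4*115 + 97
115 = 1*97 + 18
97 = 5*18 + 7
18 = 2*7 + 4
7 = 1*4 + 3
4 = 1*3 + 1
3 = 3*1 + 0
gcd(115, 557) = 1, so the inverse exists.
Back-substitute for 1:
1 = 1*4 − 1*3
  = −1*7 + 2*4
  = 2*18 − 5*7
  = −5*97 + 27*18
  = 27*115 − 32*97
  = −32*557 + 155*115
So 115⁻¹ ≡ 155 (mod 557).

155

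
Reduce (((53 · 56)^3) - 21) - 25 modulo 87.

84

53 · 56 = 2968 ≡ 10 (mod 87)
(10)^3 ≡ 43 (mod 87)
43 - 21 = 22
22 - 25 = -3 ≡ 84 (mod 87)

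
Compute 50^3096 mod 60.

40

50^1 ≡ 50 (mod 60)
50^2 ≡ 50^2 = 2500 ≡ 40 (mod 60)
50^4 ≡ 40^2 = 1600 ≡ 40 (mod 60)
50^8 ≡ 40^2 = 1600 ≡ 40 (mod 60)
50^16 ≡ 40^2 = 1600 ≡ 40 (mod 60)
50^32 ≡ 40^2 = 1600 ≡ 40 (mod 60)
50^64 ≡ 40^2 = 1600 ≡ 40 (mod 60)
50^128 ≡ 40^2 = 1600 ≡ 40 (mod 60)
50^256 ≡ 40^2 = 1600 ≡ 40 (mod 60)
50^512 ≡ 40^2 = 1600 ≡ 40 (mod 60)
50^1024 ≡ 40^2 = 1600 ≡ 40 (mod 60)
50^2048 ≡ 40^2 = 1600 ≡ 40 (mod 60)
50^3096 = 50^2048 * 50^1024 * 50^16 * 50^8 ≡ 40 * 40 * 40 * 40 (mod 60).
Accumulate the product:
40 * 40 = 1600 ≡ 40
40 * 40 = 1600 ≡ 40
40 * 40 = 1600 ≡ 40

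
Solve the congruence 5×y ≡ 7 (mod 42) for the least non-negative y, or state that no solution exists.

gcd(5, 42) = 1, so a unique solution mod 42 exists.
5⁻¹ ≡ 17 (mod 42).
y ≡ 17×7 ≡ 35 (mod 42).

35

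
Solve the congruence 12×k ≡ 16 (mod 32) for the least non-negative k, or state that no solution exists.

gcd(12, 32) = 4, and 4 | 16, so solutions exist.
Divide through by 4: 3×k = 4 (mod 8).
3⁻¹ ≡ 3 (mod 8).
k ≡ 3×4 ≡ 4 (mod 8).
The smallest non-negative solution is k = 4.

4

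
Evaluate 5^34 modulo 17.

8

Compute successive squares:
34 in binary is 100010, i.e. 34 = 32 + 2.
5^1 ≡ 5 (mod 17)
5^2 ≡ 5^2 = 25 ≡ 8 (mod 17)
5^4 ≡ 8^2 = 64 ≡ 13 (mod 17)
5^8 ≡ 13^2 = 169 ≡ 16 (mod 17)
5^16 ≡ 16^2 = 256 ≡ 1 (mod 17)
5^32 ≡ 1^2 = 1 (mod 17)
5^34 = 5^32 · 5^2 ≡ 1 · 8 (mod 17).
1 · 8 = 8 ≡ 8 (mod 17).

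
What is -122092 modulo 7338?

-122092 = -17·7338 + 2654, so -122092 ≡ 2654 (mod 7338).

2654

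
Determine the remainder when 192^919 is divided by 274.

919 in binary is 1110010111, i.e. 919 = 512 + 256 + 128 + 16 + 4 + 2 + 1.
192^1 ≡ 192 (mod 274)
192^2 ≡ 192^2 = 36864 ≡ 148 (mod 274)
192^4 ≡ 148^2 = 21904 ≡ 258 (mod 274)
192^8 ≡ 258^2 = 66564 ≡ 256 (mod 274)
192^16 ≡ 256^2 = 65536 ≡ 50 (mod 274)
192^32 ≡ 50^2 = 2500 ≡ 34 (mod 274)
192^64 ≡ 34^2 = 1156 ≡ 60 (mod 274)
192^128 ≡ 60^2 = 3600 ≡ 38 (mod 274)
192^256 ≡ 38^2 = 1444 ≡ 74 (mod 274)
192^512 ≡ 74^2 = 5476 ≡ 270 (mod 274)
192^919 = 192^512 × 192^256 × 192^128 × 192^16 × 192^4 × 192^2 × 192^1 ≡ 270 × 74 × 38 × 50 × 258 × 148 × 192 (mod 274).
Accumulate the product:
270 × 74 = 19980 ≡ 252
252 × 38 = 9576 ≡ 260
260 × 50 = 13000 ≡ 122
122 × 258 = 31476 ≡ 240
240 × 148 = 35520 ≡ 174
174 × 192 = 33408 ≡ 254

254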